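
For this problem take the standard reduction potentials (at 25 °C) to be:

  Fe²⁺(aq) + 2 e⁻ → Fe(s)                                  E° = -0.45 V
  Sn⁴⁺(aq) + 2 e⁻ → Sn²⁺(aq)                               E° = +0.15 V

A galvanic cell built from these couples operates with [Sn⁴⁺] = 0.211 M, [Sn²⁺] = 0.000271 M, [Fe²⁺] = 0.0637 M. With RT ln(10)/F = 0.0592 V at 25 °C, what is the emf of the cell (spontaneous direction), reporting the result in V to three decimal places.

+0.721 V

Sn⁴⁺/Sn²⁺ is the cathode (higher E°), Fe²⁺/Fe the anode: E°cell = +0.15 − (-0.45) = +0.60 V, n = 2.
Overall: Sn⁴⁺(aq) + Fe(s) → Sn²⁺(aq) + Fe²⁺(aq)
Q = [Sn²⁺]·[Fe²⁺] / ([Sn⁴⁺]); log Q = -4.087.
E = E° − (0.0592/n) log Q = +0.60 − (0.0592/2)(-4.087) = +0.721 V.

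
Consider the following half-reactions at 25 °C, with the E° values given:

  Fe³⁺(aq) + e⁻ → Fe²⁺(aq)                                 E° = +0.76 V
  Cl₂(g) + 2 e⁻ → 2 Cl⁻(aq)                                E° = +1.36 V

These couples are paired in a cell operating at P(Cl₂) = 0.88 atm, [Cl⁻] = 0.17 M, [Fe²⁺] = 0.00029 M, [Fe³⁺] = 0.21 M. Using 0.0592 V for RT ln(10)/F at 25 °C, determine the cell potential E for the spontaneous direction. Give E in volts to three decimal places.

+0.475 V

Cl₂/Cl⁻ is the cathode (higher E°), Fe³⁺/Fe²⁺ the anode: E°cell = +1.36 − (+0.76) = +0.60 V, n = 2.
Overall: Cl₂(g) + 2 Fe²⁺(aq) → 2 Cl⁻(aq) + 2 Fe³⁺(aq)
Q = [Cl⁻]^2·[Fe³⁺]^2 / (P(Cl₂)·[Fe²⁺]^2); log Q = 4.236.
E = E° − (0.0592/n) log Q = +0.60 − (0.0592/2)(4.236) = +0.475 V.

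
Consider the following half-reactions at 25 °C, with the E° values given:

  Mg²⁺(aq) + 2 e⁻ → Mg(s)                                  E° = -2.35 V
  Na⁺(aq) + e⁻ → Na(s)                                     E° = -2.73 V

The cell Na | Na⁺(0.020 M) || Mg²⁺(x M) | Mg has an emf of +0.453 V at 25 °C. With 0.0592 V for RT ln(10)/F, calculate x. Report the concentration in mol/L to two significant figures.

0.12 M

Mg²⁺/Mg is the cathode, Na⁺/Na the anode: E°cell = +0.38 V, n = 2.
Overall reaction: Mg²⁺(aq) + 2 Na(s) → Mg(s) + 2 Na⁺(aq); Q = [Na⁺]^2/[Mg²⁺]^1.
From E = E° − (0.0592/n) log Q: log Q = (E° − E)·n/0.0592 = (+0.38 − (+0.453))·2/0.0592 = -2.4662.
So 1·log[Mg²⁺] = 2·log(0.02) − log Q = -3.3979 − (-2.4662) = -0.9317; [Mg²⁺] = 10^(-0.9317) ≈ 0.12 M.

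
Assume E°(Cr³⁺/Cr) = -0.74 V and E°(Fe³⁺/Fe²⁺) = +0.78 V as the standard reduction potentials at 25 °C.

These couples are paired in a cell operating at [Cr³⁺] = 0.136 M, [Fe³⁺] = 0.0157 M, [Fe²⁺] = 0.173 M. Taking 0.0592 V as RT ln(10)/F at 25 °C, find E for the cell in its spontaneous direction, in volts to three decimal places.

+1.475 V

Fe³⁺/Fe²⁺ is the cathode (higher E°), Cr³⁺/Cr the anode: E°cell = +0.78 − (-0.74) = +1.52 V, n = 3.
Overall: 3 Fe³⁺(aq) + Cr(s) → 3 Fe²⁺(aq) + Cr³⁺(aq)
Q = [Fe²⁺]^3·[Cr³⁺] / ([Fe³⁺]^3); log Q = 2.260.
E = E° − (0.0592/n) log Q = +1.52 − (0.0592/3)(2.260) = +1.475 V.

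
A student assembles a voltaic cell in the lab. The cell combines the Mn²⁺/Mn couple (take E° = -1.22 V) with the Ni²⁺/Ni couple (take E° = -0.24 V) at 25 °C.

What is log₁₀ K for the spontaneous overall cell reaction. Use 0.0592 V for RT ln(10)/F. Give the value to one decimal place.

33.1

Cathode: Ni²⁺/Ni; anode: Mn²⁺/Mn. E°cell = +0.98 V, n = 2.
log K = nE°cell / 0.0592 = (2)(+0.98) / 0.0592 = 33.1.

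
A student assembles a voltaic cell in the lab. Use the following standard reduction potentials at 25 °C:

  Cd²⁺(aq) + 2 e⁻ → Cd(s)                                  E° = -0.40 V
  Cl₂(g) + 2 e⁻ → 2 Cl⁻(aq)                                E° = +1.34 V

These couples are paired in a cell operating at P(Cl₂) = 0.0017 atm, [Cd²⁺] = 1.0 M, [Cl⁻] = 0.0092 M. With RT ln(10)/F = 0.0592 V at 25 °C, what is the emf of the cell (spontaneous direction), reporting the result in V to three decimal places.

+1.779 V

Cl₂/Cl⁻ is the cathode (higher E°), Cd²⁺/Cd the anode: E°cell = +1.34 − (-0.40) = +1.74 V, n = 2.
Overall: Cl₂(g) + Cd(s) → 2 Cl⁻(aq) + Cd²⁺(aq)
Q = [Cl⁻]^2·[Cd²⁺] / (P(Cl₂)); log Q = -1.303.
E = E° − (0.0592/n) log Q = +1.74 − (0.0592/2)(-1.303) = +1.779 V.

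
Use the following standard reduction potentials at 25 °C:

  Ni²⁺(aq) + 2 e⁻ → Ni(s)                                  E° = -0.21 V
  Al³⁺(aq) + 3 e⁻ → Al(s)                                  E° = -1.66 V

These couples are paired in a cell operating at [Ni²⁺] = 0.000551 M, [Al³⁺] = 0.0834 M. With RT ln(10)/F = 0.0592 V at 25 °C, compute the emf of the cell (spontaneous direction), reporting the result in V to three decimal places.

+1.375 V

Ni²⁺/Ni is the cathode (higher E°), Al³⁺/Al the anode: E°cell = -0.21 − (-1.66) = +1.45 V, n = 6.
Overall: 3 Ni²⁺(aq) + 2 Al(s) → 3 Ni(s) + 2 Al³⁺(aq)
Q = [Al³⁺]^2 / ([Ni²⁺]^3); log Q = 7.619.
E = E° − (0.0592/n) log Q = +1.45 − (0.0592/6)(7.619) = +1.375 V.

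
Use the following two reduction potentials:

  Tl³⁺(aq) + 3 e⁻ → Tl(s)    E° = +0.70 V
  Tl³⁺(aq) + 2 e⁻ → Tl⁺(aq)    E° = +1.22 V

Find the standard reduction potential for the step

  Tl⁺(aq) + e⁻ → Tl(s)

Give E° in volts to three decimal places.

Sequential free energies add, so n₃E°₃ = n₁E°₁ + n₂E°₂.
With n₃ = 3, and the known step contributing 2×(+1.22) V, the unknown satisfies 1·E° = 3×(+0.70) − 2×(+1.22) = -0.340.
E° = -0.340 / 1 = -0.340 V.

-0.340 V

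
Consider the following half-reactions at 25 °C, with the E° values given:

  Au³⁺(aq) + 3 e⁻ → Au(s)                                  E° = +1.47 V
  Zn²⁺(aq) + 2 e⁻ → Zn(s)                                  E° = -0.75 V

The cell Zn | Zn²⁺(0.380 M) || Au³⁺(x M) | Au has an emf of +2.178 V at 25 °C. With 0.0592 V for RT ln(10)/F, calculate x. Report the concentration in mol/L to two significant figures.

Au³⁺/Au is the cathode, Zn²⁺/Zn the anode: E°cell = +2.22 V, n = 6.
Overall reaction: 2 Au³⁺(aq) + 3 Zn(s) → 2 Au(s) + 3 Zn²⁺(aq); Q = [Zn²⁺]^3/[Au³⁺]^2.
From E = E° − (0.0592/n) log Q: log Q = (E° − E)·n/0.0592 = (+2.22 − (+2.178))·6/0.0592 = 4.2568.
So 2·log[Au³⁺] = 3·log(0.38) − log Q = -1.2606 − (4.2568) = -5.5174; log[Au³⁺] = -5.5174 / 2 = -2.7587; [Au³⁺] = 10^(-2.7587) ≈ 0.0017 M.

0.0017 M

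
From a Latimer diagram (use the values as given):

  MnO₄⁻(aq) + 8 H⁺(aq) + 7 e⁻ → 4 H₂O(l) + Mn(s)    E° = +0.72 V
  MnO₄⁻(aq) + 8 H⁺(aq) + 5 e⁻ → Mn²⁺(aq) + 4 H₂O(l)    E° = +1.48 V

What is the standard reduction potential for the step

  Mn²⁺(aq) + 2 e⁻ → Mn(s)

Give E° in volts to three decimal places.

-1.180 V

Sequential free energies add, so n₃E°₃ = n₁E°₁ + n₂E°₂.
With n₃ = 7, and the known step contributing 5×(+1.48) V, the unknown satisfies 2·E° = 7×(+0.72) − 5×(+1.48) = -2.360.
E° = -2.360 / 2 = -1.180 V.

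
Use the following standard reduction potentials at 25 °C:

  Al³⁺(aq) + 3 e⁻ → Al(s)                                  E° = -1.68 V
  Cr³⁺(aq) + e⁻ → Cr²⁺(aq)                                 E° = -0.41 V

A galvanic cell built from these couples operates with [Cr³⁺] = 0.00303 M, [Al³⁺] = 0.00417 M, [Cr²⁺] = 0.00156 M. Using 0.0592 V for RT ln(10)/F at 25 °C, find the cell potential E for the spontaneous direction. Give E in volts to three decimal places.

Cr³⁺/Cr²⁺ is the cathode (higher E°), Al³⁺/Al the anode: E°cell = -0.41 − (-1.68) = +1.27 V, n = 3.
Overall: 3 Cr³⁺(aq) + Al(s) → 3 Cr²⁺(aq) + Al³⁺(aq)
Q = [Cr²⁺]^3·[Al³⁺] / ([Cr³⁺]^3); log Q = -3.245.
E = E° − (0.0592/n) log Q = +1.27 − (0.0592/3)(-3.245) = +1.334 V.

+1.334 V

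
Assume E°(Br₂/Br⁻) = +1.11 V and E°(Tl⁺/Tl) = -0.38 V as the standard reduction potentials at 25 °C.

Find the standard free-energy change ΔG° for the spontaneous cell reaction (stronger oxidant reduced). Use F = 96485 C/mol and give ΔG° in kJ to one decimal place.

Br₂/Br⁻ (E° = +1.11 V) is the cathode; Tl⁺/Tl (E° = -0.38 V) is the anode, so E°cell = +1.49 V.
Balancing electrons gives n = 2 (lcm of 2 and 1).
ΔG° = −nFE° = −(2)(96485)(+1.49) = -287,525 J = -287.5 kJ.

-287.5 kJ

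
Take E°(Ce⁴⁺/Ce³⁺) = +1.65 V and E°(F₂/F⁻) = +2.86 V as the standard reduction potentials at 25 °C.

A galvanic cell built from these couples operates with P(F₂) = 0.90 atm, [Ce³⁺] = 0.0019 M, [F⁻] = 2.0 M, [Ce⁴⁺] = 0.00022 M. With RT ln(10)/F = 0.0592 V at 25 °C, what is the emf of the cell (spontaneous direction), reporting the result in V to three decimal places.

+1.246 V

F₂/F⁻ is the cathode (higher E°), Ce⁴⁺/Ce³⁺ the anode: E°cell = +2.86 − (+1.65) = +1.21 V, n = 2.
Overall: F₂(g) + 2 Ce³⁺(aq) → 2 F⁻(aq) + 2 Ce⁴⁺(aq)
Q = [F⁻]^2·[Ce⁴⁺]^2 / (P(F₂)·[Ce³⁺]^2); log Q = -1.225.
E = E° − (0.0592/n) log Q = +1.21 − (0.0592/2)(-1.225) = +1.246 V.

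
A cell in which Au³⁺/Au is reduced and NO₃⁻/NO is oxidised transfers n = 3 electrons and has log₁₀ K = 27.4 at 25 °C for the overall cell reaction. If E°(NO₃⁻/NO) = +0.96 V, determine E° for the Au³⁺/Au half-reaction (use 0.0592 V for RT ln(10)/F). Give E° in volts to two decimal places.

+1.50 V

E°cell = (0.0592/n)·log K = (0.0592/3)(27.4) = +0.541 V.
Since Au³⁺/Au is the cathode and NO₃⁻/NO the anode, E°cell = E°(Au³⁺/Au) − E°(NO₃⁻/NO).
So E°(Au³⁺/Au) = E°cell + E°(NO₃⁻/NO) = +0.541 + (+0.96) = +1.50 V.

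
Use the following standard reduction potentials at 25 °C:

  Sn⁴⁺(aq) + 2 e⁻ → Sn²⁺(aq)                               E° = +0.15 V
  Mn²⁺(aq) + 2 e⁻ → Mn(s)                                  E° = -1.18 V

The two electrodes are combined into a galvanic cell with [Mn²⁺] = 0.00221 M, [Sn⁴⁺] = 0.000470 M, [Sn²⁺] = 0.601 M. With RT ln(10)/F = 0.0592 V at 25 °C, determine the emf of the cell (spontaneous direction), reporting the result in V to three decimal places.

+1.317 V

Sn⁴⁺/Sn²⁺ is the cathode (higher E°), Mn²⁺/Mn the anode: E°cell = +0.15 − (-1.18) = +1.33 V, n = 2.
Overall: Sn⁴⁺(aq) + Mn(s) → Sn²⁺(aq) + Mn²⁺(aq)
Q = [Sn²⁺]·[Mn²⁺] / ([Sn⁴⁺]); log Q = 0.451.
E = E° − (0.0592/n) log Q = +1.33 − (0.0592/2)(0.451) = +1.317 V.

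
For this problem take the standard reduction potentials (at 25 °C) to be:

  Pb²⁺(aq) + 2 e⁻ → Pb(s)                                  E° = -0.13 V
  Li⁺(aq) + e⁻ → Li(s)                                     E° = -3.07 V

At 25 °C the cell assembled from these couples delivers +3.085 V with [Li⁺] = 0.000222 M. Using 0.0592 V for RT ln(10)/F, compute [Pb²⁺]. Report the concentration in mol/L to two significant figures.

Pb²⁺/Pb is the cathode, Li⁺/Li the anode: E°cell = +2.94 V, n = 2.
Overall reaction: Pb²⁺(aq) + 2 Li(s) → Pb(s) + 2 Li⁺(aq); Q = [Li⁺]^2/[Pb²⁺]^1.
From E = E° − (0.0592/n) log Q: log Q = (E° − E)·n/0.0592 = (+2.94 − (+3.085))·2/0.0592 = -4.8986.
So 1·log[Pb²⁺] = 2·log(0.000222) − log Q = -7.3073 − (-4.8986) = -2.4087; [Pb²⁺] = 10^(-2.4087) ≈ 0.0039 M.

0.0039 M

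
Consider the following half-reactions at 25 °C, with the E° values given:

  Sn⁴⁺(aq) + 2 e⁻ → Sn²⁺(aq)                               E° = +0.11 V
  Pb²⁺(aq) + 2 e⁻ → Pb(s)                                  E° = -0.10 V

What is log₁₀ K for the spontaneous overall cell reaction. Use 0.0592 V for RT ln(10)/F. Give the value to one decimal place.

Cathode: Sn⁴⁺/Sn²⁺; anode: Pb²⁺/Pb. E°cell = +0.21 V, n = 2.
log K = nE°cell / 0.0592 = (2)(+0.21) / 0.0592 = 7.1.

7.1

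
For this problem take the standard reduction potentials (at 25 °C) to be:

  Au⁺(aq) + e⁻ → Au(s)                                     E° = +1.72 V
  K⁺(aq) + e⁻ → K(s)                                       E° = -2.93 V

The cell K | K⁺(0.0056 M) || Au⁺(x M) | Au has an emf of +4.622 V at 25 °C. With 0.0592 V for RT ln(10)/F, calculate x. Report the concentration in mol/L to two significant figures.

Au⁺/Au is the cathode, K⁺/K the anode: E°cell = +4.65 V, n = 1.
Overall reaction: Au⁺(aq) + K(s) → Au(s) + K⁺(aq); Q = [K⁺]^1/[Au⁺]^1.
From E = E° − (0.0592/n) log Q: log Q = (E° − E)·n/0.0592 = (+4.65 − (+4.622))·1/0.0592 = 0.4730.
So 1·log[Au⁺] = 1·log(0.0056) − log Q = -2.2518 − (0.4730) = -2.7248; [Au⁺] = 10^(-2.7248) ≈ 0.0019 M.

0.0019 M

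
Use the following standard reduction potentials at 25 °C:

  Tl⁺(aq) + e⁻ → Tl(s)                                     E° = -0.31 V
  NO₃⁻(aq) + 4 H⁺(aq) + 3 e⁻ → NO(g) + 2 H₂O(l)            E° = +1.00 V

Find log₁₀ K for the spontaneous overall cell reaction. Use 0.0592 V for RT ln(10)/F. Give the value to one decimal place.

Cathode: NO₃⁻/NO; anode: Tl⁺/Tl. E°cell = +1.31 V, n = 3.
log K = nE°cell / 0.0592 = (3)(+1.31) / 0.0592 = 66.4.

66.4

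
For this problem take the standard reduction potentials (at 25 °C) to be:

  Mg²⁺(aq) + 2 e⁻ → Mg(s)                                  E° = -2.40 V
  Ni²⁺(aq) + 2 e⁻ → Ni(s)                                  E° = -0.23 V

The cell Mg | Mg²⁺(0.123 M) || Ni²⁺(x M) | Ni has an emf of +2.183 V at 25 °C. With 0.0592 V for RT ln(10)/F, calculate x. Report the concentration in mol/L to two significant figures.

0.34 M

Ni²⁺/Ni is the cathode, Mg²⁺/Mg the anode: E°cell = +2.17 V, n = 2.
Overall reaction: Ni²⁺(aq) + Mg(s) → Ni(s) + Mg²⁺(aq); Q = [Mg²⁺]^1/[Ni²⁺]^1.
From E = E° − (0.0592/n) log Q: log Q = (E° − E)·n/0.0592 = (+2.17 − (+2.183))·2/0.0592 = -0.4392.
So 1·log[Ni²⁺] = 1·log(0.123) − log Q = -0.9101 − (-0.4392) = -0.4709; [Ni²⁺] = 10^(-0.4709) ≈ 0.34 M.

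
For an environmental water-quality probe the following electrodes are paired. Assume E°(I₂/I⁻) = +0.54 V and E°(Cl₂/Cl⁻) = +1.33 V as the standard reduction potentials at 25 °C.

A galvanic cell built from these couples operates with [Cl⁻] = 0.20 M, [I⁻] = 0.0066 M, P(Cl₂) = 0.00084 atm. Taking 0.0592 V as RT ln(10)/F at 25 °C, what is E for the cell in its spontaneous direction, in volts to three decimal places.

+0.611 V

Cl₂/Cl⁻ is the cathode (higher E°), I₂/I⁻ the anode: E°cell = +1.33 − (+0.54) = +0.79 V, n = 2.
Overall: Cl₂(g) + 2 I⁻(aq) → 2 Cl⁻(aq) + I₂(s)
Q = [Cl⁻]^2 / (P(Cl₂)·[I⁻]^2); log Q = 6.039.
E = E° − (0.0592/n) log Q = +0.79 − (0.0592/2)(6.039) = +0.611 V.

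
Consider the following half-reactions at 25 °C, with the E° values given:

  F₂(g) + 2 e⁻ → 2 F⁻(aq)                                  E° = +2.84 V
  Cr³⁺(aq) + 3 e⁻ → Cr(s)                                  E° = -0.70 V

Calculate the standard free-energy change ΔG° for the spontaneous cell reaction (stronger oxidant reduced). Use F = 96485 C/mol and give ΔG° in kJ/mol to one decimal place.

-2049.3 kJ/mol

F₂/F⁻ (E° = +2.84 V) is the cathode; Cr³⁺/Cr (E° = -0.70 V) is the anode, so E°cell = +3.54 V.
Balancing electrons gives n = 6 (lcm of 2 and 3).
ΔG° = −nFE° = −(6)(96485)(+3.54) = -2,049,341 J = -2049.3 kJ/mol.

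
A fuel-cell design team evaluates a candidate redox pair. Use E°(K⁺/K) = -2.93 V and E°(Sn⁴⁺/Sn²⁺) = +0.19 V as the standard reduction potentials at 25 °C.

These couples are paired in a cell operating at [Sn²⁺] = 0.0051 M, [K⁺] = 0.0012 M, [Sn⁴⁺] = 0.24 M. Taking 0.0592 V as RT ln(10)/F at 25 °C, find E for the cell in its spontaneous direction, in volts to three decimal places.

+3.342 V

Sn⁴⁺/Sn²⁺ is the cathode (higher E°), K⁺/K the anode: E°cell = +0.19 − (-2.93) = +3.12 V, n = 2.
Overall: Sn⁴⁺(aq) + 2 K(s) → Sn²⁺(aq) + 2 K⁺(aq)
Q = [Sn²⁺]·[K⁺]^2 / ([Sn⁴⁺]); log Q = -7.514.
E = E° − (0.0592/n) log Q = +3.12 − (0.0592/2)(-7.514) = +3.342 V.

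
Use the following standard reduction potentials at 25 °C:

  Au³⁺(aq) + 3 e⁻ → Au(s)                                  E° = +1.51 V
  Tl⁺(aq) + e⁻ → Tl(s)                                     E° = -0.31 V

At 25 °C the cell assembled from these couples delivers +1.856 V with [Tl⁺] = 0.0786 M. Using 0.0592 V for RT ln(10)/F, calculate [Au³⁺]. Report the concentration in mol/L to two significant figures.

Au³⁺/Au is the cathode, Tl⁺/Tl the anode: E°cell = +1.82 V, n = 3.
Overall reaction: Au³⁺(aq) + 3 Tl(s) → Au(s) + 3 Tl⁺(aq); Q = [Tl⁺]^3/[Au³⁺]^1.
From E = E° − (0.0592/n) log Q: log Q = (E° − E)·n/0.0592 = (+1.82 − (+1.856))·3/0.0592 = -1.8243.
So 1·log[Au³⁺] = 3·log(0.0786) − log Q = -3.3137 − (-1.8243) = -1.4894; [Au³⁺] = 10^(-1.4894) ≈ 0.032 M.

0.032 M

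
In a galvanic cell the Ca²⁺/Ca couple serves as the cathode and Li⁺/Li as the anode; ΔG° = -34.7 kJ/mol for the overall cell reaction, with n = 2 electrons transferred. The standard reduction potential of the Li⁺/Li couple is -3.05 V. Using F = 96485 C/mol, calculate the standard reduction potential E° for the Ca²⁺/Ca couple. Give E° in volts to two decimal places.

E°cell = −ΔG°/(nF) = −(-34.7×10³)/((2)(96485)) = +0.180 V.
Since Ca²⁺/Ca is the cathode and Li⁺/Li the anode, E°cell = E°(Ca²⁺/Ca) − E°(Li⁺/Li).
So E°(Ca²⁺/Ca) = E°cell + E°(Li⁺/Li) = +0.180 + (-3.05) = -2.87 V.

-2.87 V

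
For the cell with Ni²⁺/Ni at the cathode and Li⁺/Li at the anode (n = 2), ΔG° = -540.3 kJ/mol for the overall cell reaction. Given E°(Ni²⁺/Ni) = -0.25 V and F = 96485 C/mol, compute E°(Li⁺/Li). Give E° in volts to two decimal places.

-3.05 V

E°cell = −ΔG°/(nF) = −(-540.3×10³)/((2)(96485)) = +2.800 V.
Since Ni²⁺/Ni is the cathode and Li⁺/Li the anode, E°cell = E°(Ni²⁺/Ni) − E°(Li⁺/Li).
So E°(Li⁺/Li) = E°(Ni²⁺/Ni) − E°cell = (-0.25) − (+2.800) = -3.05 V.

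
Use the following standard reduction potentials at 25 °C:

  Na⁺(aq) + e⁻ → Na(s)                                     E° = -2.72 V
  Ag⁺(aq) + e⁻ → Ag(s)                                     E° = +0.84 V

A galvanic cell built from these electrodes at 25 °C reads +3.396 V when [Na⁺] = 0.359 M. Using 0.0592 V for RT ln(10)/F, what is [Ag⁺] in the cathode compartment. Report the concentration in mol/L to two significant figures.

0.00061 M

Ag⁺/Ag is the cathode, Na⁺/Na the anode: E°cell = +3.56 V, n = 1.
Overall reaction: Ag⁺(aq) + Na(s) → Ag(s) + Na⁺(aq); Q = [Na⁺]^1/[Ag⁺]^1.
From E = E° − (0.0592/n) log Q: log Q = (E° − E)·n/0.0592 = (+3.56 − (+3.396))·1/0.0592 = 2.7703.
So 1·log[Ag⁺] = 1·log(0.359) − log Q = -0.4449 − (2.7703) = -3.2152; [Ag⁺] = 10^(-3.2152) ≈ 0.00061 M.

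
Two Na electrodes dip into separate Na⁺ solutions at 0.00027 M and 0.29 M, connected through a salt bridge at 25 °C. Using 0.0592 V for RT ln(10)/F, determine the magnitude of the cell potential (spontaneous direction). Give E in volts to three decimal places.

For a concentration cell E°cell = 0. The 0.29 M side is the cathode (reduction is favoured where [Na⁺] is higher).
With n = 1, E = −(0.0592/1) log([Na⁺]ₐₙ/[Na⁺]꜀ₐₜ) = −(0.0592/1) log(0.00027/0.29) = −(0.0592/1)(-3.031) = +0.179 V.

+0.179 V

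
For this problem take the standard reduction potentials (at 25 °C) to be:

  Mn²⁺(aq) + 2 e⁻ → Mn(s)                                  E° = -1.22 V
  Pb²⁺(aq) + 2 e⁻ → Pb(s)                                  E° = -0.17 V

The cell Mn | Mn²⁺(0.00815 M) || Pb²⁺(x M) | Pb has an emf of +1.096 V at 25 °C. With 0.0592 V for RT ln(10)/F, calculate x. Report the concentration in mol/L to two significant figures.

Pb²⁺/Pb is the cathode, Mn²⁺/Mn the anode: E°cell = +1.05 V, n = 2.
Overall reaction: Pb²⁺(aq) + Mn(s) → Pb(s) + Mn²⁺(aq); Q = [Mn²⁺]^1/[Pb²⁺]^1.
From E = E° − (0.0592/n) log Q: log Q = (E° − E)·n/0.0592 = (+1.05 − (+1.096))·2/0.0592 = -1.5541.
So 1·log[Pb²⁺] = 1·log(0.00815) − log Q = -2.0888 − (-1.5541) = -0.5347; [Pb²⁺] = 10^(-0.5347) ≈ 0.29 M.

0.29 M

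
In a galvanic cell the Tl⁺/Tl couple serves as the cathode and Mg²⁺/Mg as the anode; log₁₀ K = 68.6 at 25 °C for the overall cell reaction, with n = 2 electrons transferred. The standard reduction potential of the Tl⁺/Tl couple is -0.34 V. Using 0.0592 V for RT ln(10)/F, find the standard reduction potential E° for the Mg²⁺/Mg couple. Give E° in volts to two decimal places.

E°cell = (0.0592/n)·log K = (0.0592/2)(68.6) = +2.031 V.
Since Tl⁺/Tl is the cathode and Mg²⁺/Mg the anode, E°cell = E°(Tl⁺/Tl) − E°(Mg²⁺/Mg).
So E°(Mg²⁺/Mg) = E°(Tl⁺/Tl) − E°cell = (-0.34) − (+2.031) = -2.37 V.

-2.37 V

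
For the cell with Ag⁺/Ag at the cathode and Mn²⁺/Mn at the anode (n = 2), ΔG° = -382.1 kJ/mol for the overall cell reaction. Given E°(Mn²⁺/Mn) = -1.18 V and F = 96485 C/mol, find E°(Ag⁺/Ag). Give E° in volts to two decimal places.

E°cell = −ΔG°/(nF) = −(-382.1×10³)/((2)(96485)) = +1.980 V.
Since Ag⁺/Ag is the cathode and Mn²⁺/Mn the anode, E°cell = E°(Ag⁺/Ag) − E°(Mn²⁺/Mn).
So E°(Ag⁺/Ag) = E°cell + E°(Mn²⁺/Mn) = +1.980 + (-1.18) = +0.80 V.

+0.80 V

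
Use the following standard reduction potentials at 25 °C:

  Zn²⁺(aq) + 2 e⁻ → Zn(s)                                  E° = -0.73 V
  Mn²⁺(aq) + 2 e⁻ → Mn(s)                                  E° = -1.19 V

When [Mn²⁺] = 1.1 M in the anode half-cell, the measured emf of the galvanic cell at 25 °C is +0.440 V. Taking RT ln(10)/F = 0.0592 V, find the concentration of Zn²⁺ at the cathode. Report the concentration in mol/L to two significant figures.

Zn²⁺/Zn is the cathode, Mn²⁺/Mn the anode: E°cell = +0.46 V, n = 2.
Overall reaction: Zn²⁺(aq) + Mn(s) → Zn(s) + Mn²⁺(aq); Q = [Mn²⁺]^1/[Zn²⁺]^1.
From E = E° − (0.0592/n) log Q: log Q = (E° − E)·n/0.0592 = (+0.46 − (+0.440))·2/0.0592 = 0.6757.
So 1·log[Zn²⁺] = 1·log(1.1) − log Q = 0.0414 − (0.6757) = -0.6343; [Zn²⁺] = 10^(-0.6343) ≈ 0.23 M.

0.23 M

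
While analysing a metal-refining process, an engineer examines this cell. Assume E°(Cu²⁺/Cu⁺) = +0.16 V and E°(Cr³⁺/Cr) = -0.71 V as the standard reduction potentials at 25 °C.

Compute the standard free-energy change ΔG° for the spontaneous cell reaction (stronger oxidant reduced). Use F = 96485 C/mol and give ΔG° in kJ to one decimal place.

Cu²⁺/Cu⁺ (E° = +0.16 V) is the cathode; Cr³⁺/Cr (E° = -0.71 V) is the anode, so E°cell = +0.87 V.
Balancing electrons gives n = 3 (lcm of 1 and 3).
ΔG° = −nFE° = −(3)(96485)(+0.87) = -251,826 J = -251.8 kJ.

-251.8 kJ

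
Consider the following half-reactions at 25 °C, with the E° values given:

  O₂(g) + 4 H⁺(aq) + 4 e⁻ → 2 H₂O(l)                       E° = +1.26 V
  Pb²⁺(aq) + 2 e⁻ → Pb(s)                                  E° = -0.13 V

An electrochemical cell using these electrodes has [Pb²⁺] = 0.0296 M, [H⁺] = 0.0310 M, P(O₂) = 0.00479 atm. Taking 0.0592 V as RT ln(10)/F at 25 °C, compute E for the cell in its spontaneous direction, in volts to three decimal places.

+1.312 V

O₂/H₂O is the cathode (higher E°), Pb²⁺/Pb the anode: E°cell = +1.26 − (-0.13) = +1.39 V, n = 4.
Overall: O₂(g) + 4 H⁺(aq) + 2 Pb(s) → 2 H₂O(l) + 2 Pb²⁺(aq)
Q = [Pb²⁺]^2 / (P(O₂)·[H⁺]^4); log Q = 5.297.
E = E° − (0.0592/n) log Q = +1.39 − (0.0592/4)(5.297) = +1.312 V.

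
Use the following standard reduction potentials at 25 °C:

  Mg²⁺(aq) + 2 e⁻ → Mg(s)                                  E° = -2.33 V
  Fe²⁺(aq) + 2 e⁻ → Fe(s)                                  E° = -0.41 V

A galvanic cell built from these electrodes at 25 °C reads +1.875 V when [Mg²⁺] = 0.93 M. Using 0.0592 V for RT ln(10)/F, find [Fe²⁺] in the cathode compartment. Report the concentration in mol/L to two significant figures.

0.028 M

Fe²⁺/Fe is the cathode, Mg²⁺/Mg the anode: E°cell = +1.92 V, n = 2.
Overall reaction: Fe²⁺(aq) + Mg(s) → Fe(s) + Mg²⁺(aq); Q = [Mg²⁺]^1/[Fe²⁺]^1.
From E = E° − (0.0592/n) log Q: log Q = (E° − E)·n/0.0592 = (+1.92 − (+1.875))·2/0.0592 = 1.5203.
So 1·log[Fe²⁺] = 1·log(0.93) − log Q = -0.0315 − (1.5203) = -1.5518; [Fe²⁺] = 10^(-1.5518) ≈ 0.028 M.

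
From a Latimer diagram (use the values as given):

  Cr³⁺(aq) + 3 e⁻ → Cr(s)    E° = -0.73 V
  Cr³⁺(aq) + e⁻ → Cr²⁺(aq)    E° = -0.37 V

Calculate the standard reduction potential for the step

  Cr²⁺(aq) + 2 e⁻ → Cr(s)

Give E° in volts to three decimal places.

Sequential free energies add, so n₃E°₃ = n₁E°₁ + n₂E°₂.
With n₃ = 3, and the known step contributing 1×(-0.37) V, the unknown satisfies 2·E° = 3×(-0.73) − 1×(-0.37) = -1.820.
E° = -1.820 / 2 = -0.910 V.

-0.910 V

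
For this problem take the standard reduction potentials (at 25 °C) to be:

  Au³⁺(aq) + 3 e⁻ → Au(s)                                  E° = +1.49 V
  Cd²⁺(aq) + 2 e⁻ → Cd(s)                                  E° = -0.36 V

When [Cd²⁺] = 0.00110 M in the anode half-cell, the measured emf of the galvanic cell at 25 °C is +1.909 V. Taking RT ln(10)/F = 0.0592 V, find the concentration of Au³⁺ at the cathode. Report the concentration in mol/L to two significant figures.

Au³⁺/Au is the cathode, Cd²⁺/Cd the anode: E°cell = +1.85 V, n = 6.
Overall reaction: 2 Au³⁺(aq) + 3 Cd(s) → 2 Au(s) + 3 Cd²⁺(aq); Q = [Cd²⁺]^3/[Au³⁺]^2.
From E = E° − (0.0592/n) log Q: log Q = (E° − E)·n/0.0592 = (+1.85 − (+1.909))·6/0.0592 = -5.9797.
So 2·log[Au³⁺] = 3·log(0.0011) − log Q = -8.8758 − (-5.9797) = -2.8961; log[Au³⁺] = -2.8961 / 2 = -1.4481; [Au³⁺] = 10^(-1.4481) ≈ 0.036 M.

0.036 M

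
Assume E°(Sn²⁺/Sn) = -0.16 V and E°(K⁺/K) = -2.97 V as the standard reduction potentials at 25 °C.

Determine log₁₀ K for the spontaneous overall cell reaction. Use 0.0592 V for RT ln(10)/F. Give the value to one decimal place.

94.9

Cathode: Sn²⁺/Sn; anode: K⁺/K. E°cell = +2.81 V, n = 2.
log K = nE°cell / 0.0592 = (2)(+2.81) / 0.0592 = 94.9.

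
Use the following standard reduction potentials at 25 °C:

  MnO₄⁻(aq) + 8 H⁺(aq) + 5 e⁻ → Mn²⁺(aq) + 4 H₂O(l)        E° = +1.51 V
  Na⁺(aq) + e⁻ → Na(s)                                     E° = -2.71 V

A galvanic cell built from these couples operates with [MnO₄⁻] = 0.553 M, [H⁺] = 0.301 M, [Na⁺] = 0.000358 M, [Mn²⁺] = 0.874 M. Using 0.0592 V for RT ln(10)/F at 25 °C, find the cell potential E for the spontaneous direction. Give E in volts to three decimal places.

+4.372 V

MnO₄⁻/Mn²⁺ is the cathode (higher E°), Na⁺/Na the anode: E°cell = +1.51 − (-2.71) = +4.22 V, n = 5.
Overall: MnO₄⁻(aq) + 8 H⁺(aq) + 5 Na(s) → Mn²⁺(aq) + 4 H₂O(l) + 5 Na⁺(aq)
Q = [Mn²⁺]·[Na⁺]^5 / ([MnO₄⁻]·[H⁺]^8); log Q = -12.860.
E = E° − (0.0592/n) log Q = +4.22 − (0.0592/5)(-12.860) = +4.372 V.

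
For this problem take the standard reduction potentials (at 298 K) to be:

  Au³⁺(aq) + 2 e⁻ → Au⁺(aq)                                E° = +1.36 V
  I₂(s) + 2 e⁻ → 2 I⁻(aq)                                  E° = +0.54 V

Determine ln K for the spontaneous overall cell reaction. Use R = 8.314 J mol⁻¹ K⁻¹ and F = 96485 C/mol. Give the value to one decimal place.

63.9

Cathode: Au³⁺/Au⁺; anode: I₂/I⁻. E°cell = (+1.36) − (+0.54) = +0.82 V, with n = 2.
ΔG° = −nFE° = −RT ln K, so ln K = nFE°/(RT) = (2)(96485)(+0.82) / ((8.314)(298)) = 63.867.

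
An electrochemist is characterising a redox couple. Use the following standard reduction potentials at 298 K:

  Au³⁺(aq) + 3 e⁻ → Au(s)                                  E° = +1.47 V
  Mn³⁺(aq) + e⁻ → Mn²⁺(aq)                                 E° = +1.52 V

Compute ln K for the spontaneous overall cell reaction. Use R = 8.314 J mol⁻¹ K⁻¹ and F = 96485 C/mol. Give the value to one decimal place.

Cathode: Mn³⁺/Mn²⁺; anode: Au³⁺/Au. E°cell = (+1.52) − (+1.47) = +0.05 V, with n = 3.
ΔG° = −nFE° = −RT ln K, so ln K = nFE°/(RT) = (3)(96485)(+0.05) / ((8.314)(298)) = 5.842.

5.8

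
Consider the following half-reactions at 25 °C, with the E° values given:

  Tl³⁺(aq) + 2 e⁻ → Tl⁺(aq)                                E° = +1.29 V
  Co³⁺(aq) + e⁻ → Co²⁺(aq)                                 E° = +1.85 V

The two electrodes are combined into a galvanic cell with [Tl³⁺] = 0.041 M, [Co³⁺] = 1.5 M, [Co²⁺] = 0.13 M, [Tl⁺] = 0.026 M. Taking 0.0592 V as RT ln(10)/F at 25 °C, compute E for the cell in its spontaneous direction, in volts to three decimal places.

Co³⁺/Co²⁺ is the cathode (higher E°), Tl³⁺/Tl⁺ the anode: E°cell = +1.85 − (+1.29) = +0.56 V, n = 2.
Overall: 2 Co³⁺(aq) + Tl⁺(aq) → 2 Co²⁺(aq) + Tl³⁺(aq)
Q = [Co²⁺]^2·[Tl³⁺] / ([Co³⁺]^2·[Tl⁺]); log Q = -1.926.
E = E° − (0.0592/n) log Q = +0.56 − (0.0592/2)(-1.926) = +0.617 V.

+0.617 V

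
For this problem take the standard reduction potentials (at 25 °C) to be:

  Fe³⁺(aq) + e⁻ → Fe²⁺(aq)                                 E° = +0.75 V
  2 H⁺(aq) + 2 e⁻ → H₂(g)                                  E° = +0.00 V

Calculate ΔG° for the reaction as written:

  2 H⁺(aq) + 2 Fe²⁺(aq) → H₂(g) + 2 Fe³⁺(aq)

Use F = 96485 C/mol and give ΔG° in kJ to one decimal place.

As written, H⁺/H₂ is reduced (cathode) and Fe³⁺/Fe²⁺ is oxidised (anode), so E°cell = (+0.00) − (+0.75) = -0.75 V.
Balancing electrons gives n = 2.
ΔG° = −nFE° = −(2)(96485)(-0.75) = 144,728 J = +144.7 kJ.

+144.7 kJ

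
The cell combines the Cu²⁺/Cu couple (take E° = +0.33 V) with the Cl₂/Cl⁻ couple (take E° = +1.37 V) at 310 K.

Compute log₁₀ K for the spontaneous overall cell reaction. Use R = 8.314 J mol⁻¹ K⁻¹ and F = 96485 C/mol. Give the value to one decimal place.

Cathode: Cl₂/Cl⁻; anode: Cu²⁺/Cu. E°cell = (+1.37) − (+0.33) = +1.04 V, with n = 2.
ΔG° = −nFE° = −RT ln K, so ln K = nFE°/(RT) = (2)(96485)(+1.04) / ((8.314)(310)) = 77.867.
log₁₀ K = 77.867 / ln 10 = 33.8.

33.8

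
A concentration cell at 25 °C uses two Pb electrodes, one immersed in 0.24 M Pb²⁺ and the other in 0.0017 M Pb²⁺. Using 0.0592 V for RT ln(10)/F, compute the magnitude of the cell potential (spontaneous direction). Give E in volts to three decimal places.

+0.064 V

For a concentration cell E°cell = 0. The 0.24 M side is the cathode (reduction is favoured where [Pb²⁺] is higher).
With n = 2, E = −(0.0592/2) log([Pb²⁺]ₐₙ/[Pb²⁺]꜀ₐₜ) = −(0.0592/2) log(0.0017/0.24) = −(0.0592/2)(-2.150) = +0.064 V.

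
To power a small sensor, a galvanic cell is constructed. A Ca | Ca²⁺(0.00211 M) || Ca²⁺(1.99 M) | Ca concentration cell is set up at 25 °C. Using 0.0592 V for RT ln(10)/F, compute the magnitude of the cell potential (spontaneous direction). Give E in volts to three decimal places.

For a concentration cell E°cell = 0. The 1.99 M side is the cathode (reduction is favoured where [Ca²⁺] is higher).
With n = 2, E = −(0.0592/2) log([Ca²⁺]ₐₙ/[Ca²⁺]꜀ₐₜ) = −(0.0592/2) log(0.00211/1.99) = −(0.0592/2)(-2.975) = +0.088 V.

+0.088 V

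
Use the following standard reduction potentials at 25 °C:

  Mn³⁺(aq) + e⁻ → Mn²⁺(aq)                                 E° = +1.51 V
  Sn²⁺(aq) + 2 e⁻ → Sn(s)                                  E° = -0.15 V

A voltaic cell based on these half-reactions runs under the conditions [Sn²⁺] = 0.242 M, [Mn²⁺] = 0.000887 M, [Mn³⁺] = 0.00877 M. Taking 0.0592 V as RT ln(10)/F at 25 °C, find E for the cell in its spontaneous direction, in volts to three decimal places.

Mn³⁺/Mn²⁺ is the cathode (higher E°), Sn²⁺/Sn the anode: E°cell = +1.51 − (-0.15) = +1.66 V, n = 2.
Overall: 2 Mn³⁺(aq) + Sn(s) → 2 Mn²⁺(aq) + Sn²⁺(aq)
Q = [Mn²⁺]^2·[Sn²⁺] / ([Mn³⁺]^2); log Q = -2.606.
E = E° − (0.0592/n) log Q = +1.66 − (0.0592/2)(-2.606) = +1.737 V.

+1.737 V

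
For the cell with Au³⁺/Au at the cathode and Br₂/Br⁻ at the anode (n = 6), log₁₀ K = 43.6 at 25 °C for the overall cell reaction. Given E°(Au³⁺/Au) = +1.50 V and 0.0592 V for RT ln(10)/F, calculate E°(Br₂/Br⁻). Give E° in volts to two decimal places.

+1.07 V

E°cell = (0.0592/n)·log K = (0.0592/6)(43.6) = +0.430 V.
Since Au³⁺/Au is the cathode and Br₂/Br⁻ the anode, E°cell = E°(Au³⁺/Au) − E°(Br₂/Br⁻).
So E°(Br₂/Br⁻) = E°(Au³⁺/Au) − E°cell = (+1.50) − (+0.430) = +1.07 V.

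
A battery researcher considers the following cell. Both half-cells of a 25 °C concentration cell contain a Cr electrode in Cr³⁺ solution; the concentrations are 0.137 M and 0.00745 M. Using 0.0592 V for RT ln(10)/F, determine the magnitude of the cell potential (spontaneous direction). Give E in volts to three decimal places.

+0.025 V

For a concentration cell E°cell = 0. The 0.137 M side is the cathode (reduction is favoured where [Cr³⁺] is higher).
With n = 3, E = −(0.0592/3) log([Cr³⁺]ₐₙ/[Cr³⁺]꜀ₐₜ) = −(0.0592/3) log(0.00745/0.137) = −(0.0592/3)(-1.265) = +0.025 V.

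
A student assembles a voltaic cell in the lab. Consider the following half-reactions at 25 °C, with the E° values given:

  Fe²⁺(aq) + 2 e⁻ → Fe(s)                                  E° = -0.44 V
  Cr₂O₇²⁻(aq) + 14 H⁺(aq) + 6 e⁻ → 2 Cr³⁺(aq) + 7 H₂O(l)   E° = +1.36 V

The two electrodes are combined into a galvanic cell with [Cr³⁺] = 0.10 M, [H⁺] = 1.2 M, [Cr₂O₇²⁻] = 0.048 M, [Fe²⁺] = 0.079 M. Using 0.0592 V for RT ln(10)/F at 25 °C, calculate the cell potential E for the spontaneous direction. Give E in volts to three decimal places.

+1.850 V

Cr₂O₇²⁻/Cr³⁺ is the cathode (higher E°), Fe²⁺/Fe the anode: E°cell = +1.36 − (-0.44) = +1.80 V, n = 6.
Overall: Cr₂O₇²⁻(aq) + 14 H⁺(aq) + 3 Fe(s) → 2 Cr³⁺(aq) + 7 H₂O(l) + 3 Fe²⁺(aq)
Q = [Cr³⁺]^2·[Fe²⁺]^3 / ([Cr₂O₇²⁻]·[H⁺]^14); log Q = -5.097.
E = E° − (0.0592/n) log Q = +1.80 − (0.0592/6)(-5.097) = +1.850 V.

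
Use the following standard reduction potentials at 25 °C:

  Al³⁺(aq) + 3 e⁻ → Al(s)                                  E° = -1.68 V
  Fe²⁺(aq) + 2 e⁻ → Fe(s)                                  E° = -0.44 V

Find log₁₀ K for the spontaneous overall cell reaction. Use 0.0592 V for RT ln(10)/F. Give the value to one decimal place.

125.7

Cathode: Fe²⁺/Fe; anode: Al³⁺/Al. E°cell = +1.24 V, n = 6.
log K = nE°cell / 0.0592 = (6)(+1.24) / 0.0592 = 125.7.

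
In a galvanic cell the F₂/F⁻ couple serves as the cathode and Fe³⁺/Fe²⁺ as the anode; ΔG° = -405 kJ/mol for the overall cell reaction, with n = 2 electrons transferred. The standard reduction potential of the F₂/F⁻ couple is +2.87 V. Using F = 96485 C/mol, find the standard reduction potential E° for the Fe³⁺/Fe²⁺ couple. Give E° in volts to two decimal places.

+0.77 V

E°cell = −ΔG°/(nF) = −(-405×10³)/((2)(96485)) = +2.099 V.
Since F₂/F⁻ is the cathode and Fe³⁺/Fe²⁺ the anode, E°cell = E°(F₂/F⁻) − E°(Fe³⁺/Fe²⁺).
So E°(Fe³⁺/Fe²⁺) = E°(F₂/F⁻) − E°cell = (+2.87) − (+2.099) = +0.77 V.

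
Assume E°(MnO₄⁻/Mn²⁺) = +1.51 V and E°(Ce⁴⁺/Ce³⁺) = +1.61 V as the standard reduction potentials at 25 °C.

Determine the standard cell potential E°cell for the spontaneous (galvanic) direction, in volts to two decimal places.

+0.10 V

The Ce⁴⁺/Ce³⁺ couple has the higher reduction potential, so it is the cathode; MnO₄⁻/Mn²⁺ is oxidised at the anode.
E°cell = E°(cathode) − E°(anode) = (+1.61) − (+1.51) = +0.10 V.
Since E°cell > 0, the reaction is spontaneous under standard conditions.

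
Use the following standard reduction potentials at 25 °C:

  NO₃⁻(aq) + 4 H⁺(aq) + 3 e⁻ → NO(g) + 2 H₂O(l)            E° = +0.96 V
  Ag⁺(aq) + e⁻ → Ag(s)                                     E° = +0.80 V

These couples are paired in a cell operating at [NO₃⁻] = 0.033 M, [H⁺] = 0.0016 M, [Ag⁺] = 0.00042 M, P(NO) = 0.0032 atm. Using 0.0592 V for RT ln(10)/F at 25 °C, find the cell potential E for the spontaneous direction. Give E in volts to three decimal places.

+0.159 V

NO₃⁻/NO is the cathode (higher E°), Ag⁺/Ag the anode: E°cell = +0.96 − (+0.80) = +0.16 V, n = 3.
Overall: NO₃⁻(aq) + 4 H⁺(aq) + 3 Ag(s) → NO(g) + 2 H₂O(l) + 3 Ag⁺(aq)
Q = P(NO)·[Ag⁺]^3 / ([NO₃⁻]·[H⁺]^4); log Q = 0.040.
E = E° − (0.0592/n) log Q = +0.16 − (0.0592/3)(0.040) = +0.159 V.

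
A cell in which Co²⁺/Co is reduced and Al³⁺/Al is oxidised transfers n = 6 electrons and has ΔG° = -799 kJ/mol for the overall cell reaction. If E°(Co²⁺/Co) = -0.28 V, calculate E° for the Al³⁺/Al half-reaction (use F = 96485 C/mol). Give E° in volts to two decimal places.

-1.66 V

E°cell = −ΔG°/(nF) = −(-799×10³)/((6)(96485)) = +1.380 V.
Since Co²⁺/Co is the cathode and Al³⁺/Al the anode, E°cell = E°(Co²⁺/Co) − E°(Al³⁺/Al).
So E°(Al³⁺/Al) = E°(Co²⁺/Co) − E°cell = (-0.28) − (+1.380) = -1.66 V.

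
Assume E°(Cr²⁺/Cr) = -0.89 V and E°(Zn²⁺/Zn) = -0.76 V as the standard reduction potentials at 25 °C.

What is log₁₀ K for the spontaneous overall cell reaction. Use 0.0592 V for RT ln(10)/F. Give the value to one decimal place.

4.4

Cathode: Zn²⁺/Zn; anode: Cr²⁺/Cr. E°cell = +0.13 V, n = 2.
log K = nE°cell / 0.0592 = (2)(+0.13) / 0.0592 = 4.4.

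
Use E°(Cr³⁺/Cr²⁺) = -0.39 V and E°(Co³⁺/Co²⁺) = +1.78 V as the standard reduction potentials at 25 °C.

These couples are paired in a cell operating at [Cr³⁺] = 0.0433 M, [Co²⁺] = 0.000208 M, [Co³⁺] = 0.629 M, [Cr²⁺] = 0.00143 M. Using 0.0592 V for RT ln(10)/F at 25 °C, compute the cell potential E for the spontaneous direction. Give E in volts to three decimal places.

Co³⁺/Co²⁺ is the cathode (higher E°), Cr³⁺/Cr²⁺ the anode: E°cell = +1.78 − (-0.39) = +2.17 V, n = 1.
Overall: Co³⁺(aq) + Cr²⁺(aq) → Co²⁺(aq) + Cr³⁺(aq)
Q = [Co²⁺]·[Cr³⁺] / ([Co³⁺]·[Cr²⁺]); log Q = -1.999.
E = E° − (0.0592/n) log Q = +2.17 − (0.0592/1)(-1.999) = +2.288 V.

+2.288 V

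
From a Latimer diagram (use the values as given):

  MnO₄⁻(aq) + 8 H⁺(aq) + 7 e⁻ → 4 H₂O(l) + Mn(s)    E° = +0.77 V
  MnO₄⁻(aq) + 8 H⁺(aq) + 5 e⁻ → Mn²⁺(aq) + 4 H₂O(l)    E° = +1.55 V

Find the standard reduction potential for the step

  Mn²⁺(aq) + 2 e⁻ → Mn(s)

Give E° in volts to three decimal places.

Sequential free energies add, so n₃E°₃ = n₁E°₁ + n₂E°₂.
With n₃ = 7, and the known step contributing 5×(+1.55) V, the unknown satisfies 2·E° = 7×(+0.77) − 5×(+1.55) = -2.360.
E° = -2.360 / 2 = -1.180 V.

-1.180 V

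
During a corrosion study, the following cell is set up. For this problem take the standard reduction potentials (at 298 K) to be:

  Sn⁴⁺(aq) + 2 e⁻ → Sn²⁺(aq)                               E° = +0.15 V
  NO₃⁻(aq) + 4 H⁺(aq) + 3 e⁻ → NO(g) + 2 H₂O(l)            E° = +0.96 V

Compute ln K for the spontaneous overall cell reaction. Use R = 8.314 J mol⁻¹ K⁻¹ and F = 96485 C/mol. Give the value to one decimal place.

Cathode: NO₃⁻/NO; anode: Sn⁴⁺/Sn²⁺. E°cell = (+0.96) − (+0.15) = +0.81 V, with n = 6.
ΔG° = −nFE° = −RT ln K, so ln K = nFE°/(RT) = (6)(96485)(+0.81) / ((8.314)(298)) = 189.265.

189.3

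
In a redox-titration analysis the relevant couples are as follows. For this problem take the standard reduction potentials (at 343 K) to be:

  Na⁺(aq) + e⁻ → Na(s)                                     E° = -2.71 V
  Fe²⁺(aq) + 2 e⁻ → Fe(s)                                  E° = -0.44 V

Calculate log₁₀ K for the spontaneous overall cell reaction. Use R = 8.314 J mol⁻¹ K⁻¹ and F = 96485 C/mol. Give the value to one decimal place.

Cathode: Fe²⁺/Fe; anode: Na⁺/Na. E°cell = (-0.44) − (-2.71) = +2.27 V, with n = 2.
ΔG° = −nFE° = −RT ln K, so ln K = nFE°/(RT) = (2)(96485)(+2.27) / ((8.314)(343)) = 153.607.
log₁₀ K = 153.607 / ln 10 = 66.7.

66.7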